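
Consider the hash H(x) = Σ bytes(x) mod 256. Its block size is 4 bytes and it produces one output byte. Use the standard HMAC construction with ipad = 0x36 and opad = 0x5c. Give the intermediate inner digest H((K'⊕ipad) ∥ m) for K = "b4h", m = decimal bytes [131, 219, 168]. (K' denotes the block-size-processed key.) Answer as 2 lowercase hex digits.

f0

Key "b4h" = 62 34 68 is 3 bytes ≤ B = 4; zero-pad to 4 bytes: K' = 62 34 68 00.
K' ⊕ ipad = 54 02 5e 36.
Inner input = 54 02 5e 36 ∥ 83 db a8.
Inner hash: sum = 84+2+94+54+131+219+168 = 752; mod 256 = 240 → f0.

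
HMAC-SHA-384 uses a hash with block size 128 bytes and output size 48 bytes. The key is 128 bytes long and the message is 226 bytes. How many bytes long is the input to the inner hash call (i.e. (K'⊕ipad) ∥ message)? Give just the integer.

Key is 128 ≤ 128 bytes, zero-padded: |K'| = 128.
Inner input = (K'⊕ipad) ∥ m → 128 + 226 = 354 bytes.

354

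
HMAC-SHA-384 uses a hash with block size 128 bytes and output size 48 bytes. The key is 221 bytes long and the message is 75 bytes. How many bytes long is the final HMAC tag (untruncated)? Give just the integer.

48

The tag is one SHA-384 digest: 48 bytes.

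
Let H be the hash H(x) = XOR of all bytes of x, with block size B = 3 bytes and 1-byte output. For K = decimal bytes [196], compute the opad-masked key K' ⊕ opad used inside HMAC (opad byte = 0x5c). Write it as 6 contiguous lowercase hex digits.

985c5c

Key decimal bytes [196] = c4 is 1 byte ≤ B = 3; zero-pad to 3 bytes: K' = c4 00 00.
XOR each byte with 0x5c: c4⊕5c=98, 00⊕5c=5c, 00⊕5c=5c.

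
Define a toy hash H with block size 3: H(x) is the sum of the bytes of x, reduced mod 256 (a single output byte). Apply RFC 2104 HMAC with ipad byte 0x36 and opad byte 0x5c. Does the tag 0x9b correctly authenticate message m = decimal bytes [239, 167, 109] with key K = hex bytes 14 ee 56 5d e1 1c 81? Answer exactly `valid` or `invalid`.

Key hex bytes 14 ee 56 5d e1 1c 81 is 7 bytes > B = 3, so hash it first: H(key) = 33, then zero-pad to 3 bytes: K' = 33 00 00.
K' ⊕ ipad = 05 36 36; K' ⊕ opad = 6f 5c 5c.
Inner hash: sum = 5+54+54+239+167+109 = 628; mod 256 = 116 → 74.
Outer hash (recomputed tag): sum = 111+92+92+116 = 411; mod 256 = 155 → 9b.
Recomputed tag = 9b; claimed = 9b → match.

valid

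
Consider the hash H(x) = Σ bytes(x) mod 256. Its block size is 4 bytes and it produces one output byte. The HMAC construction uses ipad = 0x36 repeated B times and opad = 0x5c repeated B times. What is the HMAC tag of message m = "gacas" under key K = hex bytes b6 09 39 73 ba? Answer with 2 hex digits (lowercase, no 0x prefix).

Key hex bytes b6 09 39 73 ba is 5 bytes > B = 4, so hash it first: H(key) = 25, then zero-pad to 4 bytes: K' = 25 00 00 00.
K' ⊕ ipad = 13 36 36 36.  K' ⊕ opad = 79 5c 5c 5c.
Inner input = (K'⊕ipad) ∥ m = 13 36 36 36 ∥ 67 61 63 61 73.
Inner hash: sum = 19+54+54+54+103+97+99+97+115 = 692; mod 256 = 180 → b4.
Outer input = (K'⊕opad) ∥ inner = 79 5c 5c 5c ∥ b4.
Outer hash (tag): sum = 121+92+92+92+180 = 577; mod 256 = 65 → 41.

41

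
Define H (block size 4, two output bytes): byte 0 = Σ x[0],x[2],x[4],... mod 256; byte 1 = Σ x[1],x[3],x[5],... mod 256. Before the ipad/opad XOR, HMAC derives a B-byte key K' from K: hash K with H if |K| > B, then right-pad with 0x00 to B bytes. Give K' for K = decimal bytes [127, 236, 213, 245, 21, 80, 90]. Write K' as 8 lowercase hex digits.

|K| = 7 > B = 4, so first hash the key.
H(K): even-index sum = 451 mod 256 = 195; odd-index sum = 561 mod 256 = 49 → c3 31.
Zero-pad H(K) = c3 31 to 4 bytes: K' = c3 31 00 00.

c3310000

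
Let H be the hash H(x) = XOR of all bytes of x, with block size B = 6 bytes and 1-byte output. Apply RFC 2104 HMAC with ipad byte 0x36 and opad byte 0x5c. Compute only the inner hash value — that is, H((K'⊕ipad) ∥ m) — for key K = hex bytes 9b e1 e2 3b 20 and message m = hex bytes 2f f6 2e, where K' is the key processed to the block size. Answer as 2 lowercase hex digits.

Key hex bytes 9b e1 e2 3b 20 is 5 bytes ≤ B = 6; zero-pad to 6 bytes: K' = 9b e1 e2 3b 20 00.
K' ⊕ ipad = ad d7 d4 0d 16 36.
Inner input = ad d7 d4 0d 16 36 ∥ 2f f6 2e.
Inner hash: XOR ad⊕d7⊕d4⊕0d⊕16⊕36⊕2f⊕f6⊕2e = 74.

74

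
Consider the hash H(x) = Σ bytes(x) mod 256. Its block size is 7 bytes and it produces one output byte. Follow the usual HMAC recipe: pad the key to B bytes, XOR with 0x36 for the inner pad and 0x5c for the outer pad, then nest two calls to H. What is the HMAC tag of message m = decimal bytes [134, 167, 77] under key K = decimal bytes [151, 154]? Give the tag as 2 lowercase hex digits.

Key decimal bytes [151, 154] = 97 9a is 2 bytes ≤ B = 7; zero-pad to 7 bytes: K' = 97 9a 00 00 00 00 00.
K' ⊕ ipad = a1 ac 36 36 36 36 36.  K' ⊕ opad = cb c6 5c 5c 5c 5c 5c.
Inner input = (K'⊕ipad) ∥ m = a1 ac 36 36 36 36 36 ∥ 86 a7 4d.
Inner hash: sum = 161+172+54+54+54+54+54+134+167+77 = 981; mod 256 = 213 → d5.
Outer input = (K'⊕opad) ∥ inner = cb c6 5c 5c 5c 5c 5c ∥ d5.
Outer hash (tag): sum = 203+198+92+92+92+92+92+213 = 1074; mod 256 = 50 → 32.

32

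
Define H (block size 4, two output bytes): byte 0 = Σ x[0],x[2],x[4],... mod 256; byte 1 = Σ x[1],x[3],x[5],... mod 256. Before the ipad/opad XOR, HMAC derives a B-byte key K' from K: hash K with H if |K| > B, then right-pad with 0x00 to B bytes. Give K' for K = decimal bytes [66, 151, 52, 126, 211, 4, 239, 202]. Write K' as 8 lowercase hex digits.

|K| = 8 > B = 4, so first hash the key.
H(K): even-index sum = 568 mod 256 = 56; odd-index sum = 483 mod 256 = 227 → 38 e3.
Zero-pad H(K) = 38 e3 to 4 bytes: K' = 38 e3 00 00.

38e30000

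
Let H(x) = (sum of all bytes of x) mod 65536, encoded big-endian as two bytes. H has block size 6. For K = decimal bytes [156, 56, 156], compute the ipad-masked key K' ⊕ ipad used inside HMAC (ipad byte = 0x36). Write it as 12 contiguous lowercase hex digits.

aa0eaa363636

Key decimal bytes [156, 56, 156] = 9c 38 9c is 3 bytes ≤ B = 6; zero-pad to 6 bytes: K' = 9c 38 9c 00 00 00.
XOR each byte with 0x36: 9c⊕36=aa, 38⊕36=0e, 9c⊕36=aa, 00⊕36=36, 00⊕36=36, 00⊕36=36.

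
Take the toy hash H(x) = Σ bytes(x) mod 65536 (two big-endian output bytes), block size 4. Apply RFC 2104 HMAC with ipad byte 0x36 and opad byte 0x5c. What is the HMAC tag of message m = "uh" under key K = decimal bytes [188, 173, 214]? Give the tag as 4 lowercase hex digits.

02d2

Key decimal bytes [188, 173, 214] = bc ad d6 is 3 bytes ≤ B = 4; zero-pad to 4 bytes: K' = bc ad d6 00.
K' ⊕ ipad = 8a 9b e0 36.  K' ⊕ opad = e0 f1 8a 5c.
Inner input = (K'⊕ipad) ∥ m = 8a 9b e0 36 ∥ 75 68.
Inner hash: sum = 138+155+224+54+117+104 = 792 → 03 18.
Outer input = (K'⊕opad) ∥ inner = e0 f1 8a 5c ∥ 03 18.
Outer hash (tag): sum = 224+241+138+92+3+24 = 722 → 02 d2.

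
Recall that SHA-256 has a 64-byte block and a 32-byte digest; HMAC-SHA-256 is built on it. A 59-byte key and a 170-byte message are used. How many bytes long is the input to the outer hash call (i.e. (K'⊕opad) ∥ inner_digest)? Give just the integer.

96

Key is 59 ≤ 64 bytes, zero-padded: |K'| = 64.
Outer input = (K'⊕opad) ∥ H(inner) → 64 + 32 = 96 bytes.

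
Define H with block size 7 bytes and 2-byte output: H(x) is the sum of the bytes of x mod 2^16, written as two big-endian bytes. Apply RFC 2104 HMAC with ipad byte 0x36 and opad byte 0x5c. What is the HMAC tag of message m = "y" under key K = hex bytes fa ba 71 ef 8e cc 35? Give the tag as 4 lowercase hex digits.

04e1

Key hex bytes fa ba 71 ef 8e cc 35 is exactly B = 7 bytes: K' = fa ba 71 ef 8e cc 35.
K' ⊕ ipad = cc 8c 47 d9 b8 fa 03.  K' ⊕ opad = a6 e6 2d b3 d2 90 69.
Inner input = (K'⊕ipad) ∥ m = cc 8c 47 d9 b8 fa 03 ∥ 79.
Inner hash: sum = 204+140+71+217+184+250+3+121 = 1190 → 04 a6.
Outer input = (K'⊕opad) ∥ inner = a6 e6 2d b3 d2 90 69 ∥ 04 a6.
Outer hash (tag): sum = 166+230+45+179+210+144+105+4+166 = 1249 → 04 e1.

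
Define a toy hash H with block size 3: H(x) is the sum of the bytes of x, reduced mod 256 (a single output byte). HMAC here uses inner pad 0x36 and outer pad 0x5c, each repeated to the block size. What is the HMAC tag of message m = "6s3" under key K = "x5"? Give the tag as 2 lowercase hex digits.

4c

Key "x5" = 78 35 is 2 bytes ≤ B = 3; zero-pad to 3 bytes: K' = 78 35 00.
K' ⊕ ipad = 4e 03 36.  K' ⊕ opad = 24 69 5c.
Inner input = (K'⊕ipad) ∥ m = 4e 03 36 ∥ 36 73 33.
Inner hash: sum = 78+3+54+54+115+51 = 355; mod 256 = 99 → 63.
Outer input = (K'⊕opad) ∥ inner = 24 69 5c ∥ 63.
Outer hash (tag): sum = 36+105+92+99 = 332; mod 256 = 76 → 4c.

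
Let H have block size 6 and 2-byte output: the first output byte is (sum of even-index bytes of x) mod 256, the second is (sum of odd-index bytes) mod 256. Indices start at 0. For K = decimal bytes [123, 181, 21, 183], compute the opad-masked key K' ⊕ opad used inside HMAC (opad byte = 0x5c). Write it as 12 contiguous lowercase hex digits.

Key decimal bytes [123, 181, 21, 183] = 7b b5 15 b7 is 4 bytes ≤ B = 6; zero-pad to 6 bytes: K' = 7b b5 15 b7 00 00.
XOR each byte with 0x5c: 7b⊕5c=27, b5⊕5c=e9, 15⊕5c=49, b7⊕5c=eb, 00⊕5c=5c, 00⊕5c=5c.

27e949eb5c5c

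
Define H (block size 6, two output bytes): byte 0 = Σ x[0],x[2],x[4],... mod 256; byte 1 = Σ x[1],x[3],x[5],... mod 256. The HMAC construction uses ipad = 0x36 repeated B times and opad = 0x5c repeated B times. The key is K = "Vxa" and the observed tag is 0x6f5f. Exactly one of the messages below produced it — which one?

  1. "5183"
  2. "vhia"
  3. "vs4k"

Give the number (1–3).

2

Key "Vxa" = 56 78 61 is 3 bytes ≤ B = 6; zero-pad to 6 bytes: K' = 56 78 61 00 00 00.
K' ⊕ ipad = 60 4e 57 36 36 36; K' ⊕ opad = 0a 24 3d 5c 5c 5c.
m1: inner = H(60 4e 57 36 36 36 35 31 38 33) = 5a 1e; tag = H(0a 24 3d 5c 5c 5c 5a 1e) = fdfa
m2: inner = H(60 4e 57 36 36 36 76 68 69 61) = cc 83; tag = H(0a 24 3d 5c 5c 5c cc 83) = 6f5f ← matches
m3: inner = H(60 4e 57 36 36 36 76 73 34 6b) = 97 98; tag = H(0a 24 3d 5c 5c 5c 97 98) = 3a74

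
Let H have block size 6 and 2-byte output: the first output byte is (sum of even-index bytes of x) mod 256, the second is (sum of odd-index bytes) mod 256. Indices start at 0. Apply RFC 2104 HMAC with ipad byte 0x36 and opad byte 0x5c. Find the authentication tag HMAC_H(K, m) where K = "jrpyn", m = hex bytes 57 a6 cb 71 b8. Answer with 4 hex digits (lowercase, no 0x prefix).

688f

Key "jrpyn" = 6a 72 70 79 6e is 5 bytes ≤ B = 6; zero-pad to 6 bytes: K' = 6a 72 70 79 6e 00.
K' ⊕ ipad = 5c 44 46 4f 58 36.  K' ⊕ opad = 36 2e 2c 25 32 5c.
Inner input = (K'⊕ipad) ∥ m = 5c 44 46 4f 58 36 ∥ 57 a6 cb 71 b8.
Inner hash: even-index sum = 724 mod 256 = 212; odd-index sum = 480 mod 256 = 224 → d4 e0.
Outer input = (K'⊕opad) ∥ inner = 36 2e 2c 25 32 5c ∥ d4 e0.
Outer hash (tag): even-index sum = 360 mod 256 = 104; odd-index sum = 399 mod 256 = 143 → 68 8f.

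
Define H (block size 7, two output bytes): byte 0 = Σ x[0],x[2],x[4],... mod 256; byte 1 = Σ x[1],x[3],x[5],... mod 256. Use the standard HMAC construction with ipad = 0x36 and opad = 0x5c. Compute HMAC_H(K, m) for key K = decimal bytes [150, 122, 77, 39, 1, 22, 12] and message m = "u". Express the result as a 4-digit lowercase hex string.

Key decimal bytes [150, 122, 77, 39, 1, 22, 12] = 96 7a 4d 27 01 16 0c is exactly B = 7 bytes: K' = 96 7a 4d 27 01 16 0c.
K' ⊕ ipad = a0 4c 7b 11 37 20 3a.  K' ⊕ opad = ca 26 11 7b 5d 4a 50.
Inner input = (K'⊕ipad) ∥ m = a0 4c 7b 11 37 20 3a ∥ 75.
Inner hash: even-index sum = 396 mod 256 = 140; odd-index sum = 242 mod 256 = 242 → 8c f2.
Outer input = (K'⊕opad) ∥ inner = ca 26 11 7b 5d 4a 50 ∥ 8c f2.
Outer hash (tag): even-index sum = 634 mod 256 = 122; odd-index sum = 375 mod 256 = 119 → 7a 77.

7a77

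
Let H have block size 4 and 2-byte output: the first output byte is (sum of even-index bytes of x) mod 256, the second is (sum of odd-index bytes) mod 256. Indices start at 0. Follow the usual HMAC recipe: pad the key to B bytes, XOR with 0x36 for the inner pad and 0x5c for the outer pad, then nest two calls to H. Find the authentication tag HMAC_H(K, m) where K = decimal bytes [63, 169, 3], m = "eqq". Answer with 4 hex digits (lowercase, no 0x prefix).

d697

Key decimal bytes [63, 169, 3] = 3f a9 03 is 3 bytes ≤ B = 4; zero-pad to 4 bytes: K' = 3f a9 03 00.
K' ⊕ ipad = 09 9f 35 36.  K' ⊕ opad = 63 f5 5f 5c.
Inner input = (K'⊕ipad) ∥ m = 09 9f 35 36 ∥ 65 71 71.
Inner hash: even-index sum = 276 mod 256 = 20; odd-index sum = 326 mod 256 = 70 → 14 46.
Outer input = (K'⊕opad) ∥ inner = 63 f5 5f 5c ∥ 14 46.
Outer hash (tag): even-index sum = 214 mod 256 = 214; odd-index sum = 407 mod 256 = 151 → d6 97.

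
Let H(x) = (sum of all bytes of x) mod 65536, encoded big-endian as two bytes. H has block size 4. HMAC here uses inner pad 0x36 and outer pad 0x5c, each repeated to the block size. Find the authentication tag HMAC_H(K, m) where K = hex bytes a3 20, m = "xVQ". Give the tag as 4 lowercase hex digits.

Key hex bytes a3 20 is 2 bytes ≤ B = 4; zero-pad to 4 bytes: K' = a3 20 00 00.
K' ⊕ ipad = 95 16 36 36.  K' ⊕ opad = ff 7c 5c 5c.
Inner input = (K'⊕ipad) ∥ m = 95 16 36 36 ∥ 78 56 51.
Inner hash: sum = 149+22+54+54+120+86+81 = 566 → 02 36.
Outer input = (K'⊕opad) ∥ inner = ff 7c 5c 5c ∥ 02 36.
Outer hash (tag): sum = 255+124+92+92+2+54 = 619 → 02 6b.

026b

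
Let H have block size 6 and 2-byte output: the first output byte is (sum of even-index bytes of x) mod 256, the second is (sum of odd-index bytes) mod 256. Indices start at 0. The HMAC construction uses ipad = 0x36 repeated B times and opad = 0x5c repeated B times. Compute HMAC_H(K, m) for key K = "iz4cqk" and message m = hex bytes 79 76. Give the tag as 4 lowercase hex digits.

Key "iz4cqk" = 69 7a 34 63 71 6b is exactly B = 6 bytes: K' = 69 7a 34 63 71 6b.
K' ⊕ ipad = 5f 4c 02 55 47 5d.  K' ⊕ opad = 35 26 68 3f 2d 37.
Inner input = (K'⊕ipad) ∥ m = 5f 4c 02 55 47 5d ∥ 79 76.
Inner hash: even-index sum = 289 mod 256 = 33; odd-index sum = 372 mod 256 = 116 → 21 74.
Outer input = (K'⊕opad) ∥ inner = 35 26 68 3f 2d 37 ∥ 21 74.
Outer hash (tag): even-index sum = 235 mod 256 = 235; odd-index sum = 272 mod 256 = 16 → eb 10.

eb10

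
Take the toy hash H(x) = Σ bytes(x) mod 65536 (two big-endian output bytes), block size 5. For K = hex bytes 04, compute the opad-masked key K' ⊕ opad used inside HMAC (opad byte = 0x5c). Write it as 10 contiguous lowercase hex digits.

Key hex bytes 04 is 1 byte ≤ B = 5; zero-pad to 5 bytes: K' = 04 00 00 00 00.
XOR each byte with 0x5c: 04⊕5c=58, 00⊕5c=5c, 00⊕5c=5c, 00⊕5c=5c, 00⊕5c=5c.

585c5c5c5c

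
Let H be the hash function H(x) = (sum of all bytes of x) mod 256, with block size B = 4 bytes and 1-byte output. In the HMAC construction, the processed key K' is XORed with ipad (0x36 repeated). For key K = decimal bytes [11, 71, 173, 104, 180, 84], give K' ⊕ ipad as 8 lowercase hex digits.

59363636

Key decimal bytes [11, 71, 173, 104, 180, 84] = 0b 47 ad 68 b4 54 is 6 bytes > B = 4, so hash it first: H(key) = 6f, then zero-pad to 4 bytes: K' = 6f 00 00 00.
XOR each byte with 0x36: 6f⊕36=59, 00⊕36=36, 00⊕36=36, 00⊕36=36.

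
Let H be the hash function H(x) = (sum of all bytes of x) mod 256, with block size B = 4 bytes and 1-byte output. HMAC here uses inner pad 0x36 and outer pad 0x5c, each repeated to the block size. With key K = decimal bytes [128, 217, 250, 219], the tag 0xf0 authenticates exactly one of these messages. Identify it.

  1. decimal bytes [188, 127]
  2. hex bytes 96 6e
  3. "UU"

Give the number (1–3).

2

Key decimal bytes [128, 217, 250, 219] = 80 d9 fa db is exactly B = 4 bytes: K' = 80 d9 fa db.
K' ⊕ ipad = b6 ef cc ed; K' ⊕ opad = dc 85 a6 87.
m1: inner = H(b6 ef cc ed bc 7f) = 99; tag = H(dc 85 a6 87 99) = 27
m2: inner = H(b6 ef cc ed 96 6e) = 62; tag = H(dc 85 a6 87 62) = f0 ← matches
m3: inner = H(b6 ef cc ed 55 55) = 08; tag = H(dc 85 a6 87 08) = 96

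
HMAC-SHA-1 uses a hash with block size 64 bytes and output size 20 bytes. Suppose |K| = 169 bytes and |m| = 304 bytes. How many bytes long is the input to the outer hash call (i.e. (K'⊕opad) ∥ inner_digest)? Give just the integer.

84

Key is 169 > 64 bytes, so it is hashed to 20 bytes then zero-padded to 64: |K'| = 64.
Outer input = (K'⊕opad) ∥ H(inner) → 64 + 20 = 84 bytes.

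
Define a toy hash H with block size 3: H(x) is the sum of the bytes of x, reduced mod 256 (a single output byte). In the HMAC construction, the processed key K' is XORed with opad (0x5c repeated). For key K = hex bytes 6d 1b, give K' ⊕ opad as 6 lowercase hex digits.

31475c

Key hex bytes 6d 1b is 2 bytes ≤ B = 3; zero-pad to 3 bytes: K' = 6d 1b 00.
XOR each byte with 0x5c: 6d⊕5c=31, 1b⊕5c=47, 00⊕5c=5c.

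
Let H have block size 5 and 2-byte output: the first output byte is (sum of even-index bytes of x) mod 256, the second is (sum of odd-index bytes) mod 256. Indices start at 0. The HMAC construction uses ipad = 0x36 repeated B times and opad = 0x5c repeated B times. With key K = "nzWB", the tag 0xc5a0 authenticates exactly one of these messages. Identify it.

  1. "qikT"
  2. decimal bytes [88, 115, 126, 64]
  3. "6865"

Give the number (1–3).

3

Key "nzWB" = 6e 7a 57 42 is 4 bytes ≤ B = 5; zero-pad to 5 bytes: K' = 6e 7a 57 42 00.
K' ⊕ ipad = 58 4c 61 74 36; K' ⊕ opad = 32 26 0b 1e 5c.
m1: inner = H(58 4c 61 74 36 71 69 6b 54) = ac 9c; tag = H(32 26 0b 1e 5c ac 9c) = 35f0
m2: inner = H(58 4c 61 74 36 58 73 7e 40) = a2 96; tag = H(32 26 0b 1e 5c a2 96) = 2fe6
m3: inner = H(58 4c 61 74 36 36 38 36 35) = 5c 2c; tag = H(32 26 0b 1e 5c 5c 2c) = c5a0 ← matches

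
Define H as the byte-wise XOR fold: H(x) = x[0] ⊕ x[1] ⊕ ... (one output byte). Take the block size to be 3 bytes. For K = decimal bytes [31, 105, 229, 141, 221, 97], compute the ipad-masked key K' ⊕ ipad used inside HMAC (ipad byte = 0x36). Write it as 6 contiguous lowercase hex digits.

943636

Key decimal bytes [31, 105, 229, 141, 221, 97] = 1f 69 e5 8d dd 61 is 6 bytes > B = 3, so hash it first: H(key) = a2, then zero-pad to 3 bytes: K' = a2 00 00.
XOR each byte with 0x36: a2⊕36=94, 00⊕36=36, 00⊕36=36.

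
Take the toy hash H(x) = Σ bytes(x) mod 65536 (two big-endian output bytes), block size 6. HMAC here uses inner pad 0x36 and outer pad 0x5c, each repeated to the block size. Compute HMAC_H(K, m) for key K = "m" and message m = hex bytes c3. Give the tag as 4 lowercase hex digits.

Key "m" = 6d is 1 byte ≤ B = 6; zero-pad to 6 bytes: K' = 6d 00 00 00 00 00.
K' ⊕ ipad = 5b 36 36 36 36 36.  K' ⊕ opad = 31 5c 5c 5c 5c 5c.
Inner input = (K'⊕ipad) ∥ m = 5b 36 36 36 36 36 ∥ c3.
Inner hash: sum = 91+54+54+54+54+54+195 = 556 → 02 2c.
Outer input = (K'⊕opad) ∥ inner = 31 5c 5c 5c 5c 5c ∥ 02 2c.
Outer hash (tag): sum = 49+92+92+92+92+92+2+44 = 555 → 02 2b.

022b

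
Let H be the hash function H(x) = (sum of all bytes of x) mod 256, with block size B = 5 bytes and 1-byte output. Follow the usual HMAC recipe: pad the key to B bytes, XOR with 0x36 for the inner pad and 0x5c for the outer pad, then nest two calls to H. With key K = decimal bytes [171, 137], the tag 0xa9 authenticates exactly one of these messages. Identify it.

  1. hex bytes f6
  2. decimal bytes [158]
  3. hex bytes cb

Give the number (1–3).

3

Key decimal bytes [171, 137] = ab 89 is 2 bytes ≤ B = 5; zero-pad to 5 bytes: K' = ab 89 00 00 00.
K' ⊕ ipad = 9d bf 36 36 36; K' ⊕ opad = f7 d5 5c 5c 5c.
m1: inner = H(9d bf 36 36 36 f6) = f4; tag = H(f7 d5 5c 5c 5c f4) = d4
m2: inner = H(9d bf 36 36 36 9e) = 9c; tag = H(f7 d5 5c 5c 5c 9c) = 7c
m3: inner = H(9d bf 36 36 36 cb) = c9; tag = H(f7 d5 5c 5c 5c c9) = a9 ← matches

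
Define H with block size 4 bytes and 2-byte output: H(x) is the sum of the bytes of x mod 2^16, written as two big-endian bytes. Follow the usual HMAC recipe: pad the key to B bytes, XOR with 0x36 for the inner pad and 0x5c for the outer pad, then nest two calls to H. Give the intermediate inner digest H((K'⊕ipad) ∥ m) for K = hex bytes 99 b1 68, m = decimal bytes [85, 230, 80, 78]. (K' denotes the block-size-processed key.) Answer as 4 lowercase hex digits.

Key hex bytes 99 b1 68 is 3 bytes ≤ B = 4; zero-pad to 4 bytes: K' = 99 b1 68 00.
K' ⊕ ipad = af 87 5e 36.
Inner input = af 87 5e 36 ∥ 55 e6 50 4e.
Inner hash: sum = 175+135+94+54+85+230+80+78 = 931 → 03 a3.

03a3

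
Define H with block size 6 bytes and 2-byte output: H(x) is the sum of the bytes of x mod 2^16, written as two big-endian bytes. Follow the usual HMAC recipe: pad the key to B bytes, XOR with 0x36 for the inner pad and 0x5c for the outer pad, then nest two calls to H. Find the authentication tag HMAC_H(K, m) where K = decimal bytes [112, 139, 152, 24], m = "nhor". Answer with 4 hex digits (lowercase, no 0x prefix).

02c9

Key decimal bytes [112, 139, 152, 24] = 70 8b 98 18 is 4 bytes ≤ B = 6; zero-pad to 6 bytes: K' = 70 8b 98 18 00 00.
K' ⊕ ipad = 46 bd ae 2e 36 36.  K' ⊕ opad = 2c d7 c4 44 5c 5c.
Inner input = (K'⊕ipad) ∥ m = 46 bd ae 2e 36 36 ∥ 6e 68 6f 72.
Inner hash: sum = 70+189+174+46+54+54+110+104+111+114 = 1026 → 04 02.
Outer input = (K'⊕opad) ∥ inner = 2c d7 c4 44 5c 5c ∥ 04 02.
Outer hash (tag): sum = 44+215+196+68+92+92+4+2 = 713 → 02 c9.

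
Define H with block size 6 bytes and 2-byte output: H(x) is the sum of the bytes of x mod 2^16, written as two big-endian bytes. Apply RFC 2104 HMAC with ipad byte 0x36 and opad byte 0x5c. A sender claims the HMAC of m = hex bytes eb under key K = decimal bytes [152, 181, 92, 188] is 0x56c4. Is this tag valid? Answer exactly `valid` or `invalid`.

invalid

Key decimal bytes [152, 181, 92, 188] = 98 b5 5c bc is 4 bytes ≤ B = 6; zero-pad to 6 bytes: K' = 98 b5 5c bc 00 00.
K' ⊕ ipad = ae 83 6a 8a 36 36; K' ⊕ opad = c4 e9 00 e0 5c 5c.
Inner hash: sum = 174+131+106+138+54+54+235 = 892 → 03 7c.
Outer hash (recomputed tag): sum = 196+233+0+224+92+92+3+124 = 964 → 03 c4.
Recomputed tag = 03c4; claimed = 56c4 → mismatch.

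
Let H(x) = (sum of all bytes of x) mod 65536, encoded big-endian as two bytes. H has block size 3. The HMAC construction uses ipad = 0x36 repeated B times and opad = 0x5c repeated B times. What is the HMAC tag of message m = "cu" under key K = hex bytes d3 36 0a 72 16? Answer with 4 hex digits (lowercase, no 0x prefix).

0273

Key hex bytes d3 36 0a 72 16 is 5 bytes > B = 3, so hash it first: H(key) = 01 9b, then zero-pad to 3 bytes: K' = 01 9b 00.
K' ⊕ ipad = 37 ad 36.  K' ⊕ opad = 5d c7 5c.
Inner input = (K'⊕ipad) ∥ m = 37 ad 36 ∥ 63 75.
Inner hash: sum = 55+173+54+99+117 = 498 → 01 f2.
Outer input = (K'⊕opad) ∥ inner = 5d c7 5c ∥ 01 f2.
Outer hash (tag): sum = 93+199+92+1+242 = 627 → 02 73.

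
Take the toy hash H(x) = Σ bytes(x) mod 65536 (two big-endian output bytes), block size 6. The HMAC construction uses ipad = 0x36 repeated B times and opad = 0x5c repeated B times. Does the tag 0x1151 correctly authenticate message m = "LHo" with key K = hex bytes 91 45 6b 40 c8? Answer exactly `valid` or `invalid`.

Key hex bytes 91 45 6b 40 c8 is 5 bytes ≤ B = 6; zero-pad to 6 bytes: K' = 91 45 6b 40 c8 00.
K' ⊕ ipad = a7 73 5d 76 fe 36; K' ⊕ opad = cd 19 37 1c 94 5c.
Inner hash: sum = 167+115+93+118+254+54+76+72+111 = 1060 → 04 24.
Outer hash (recomputed tag): sum = 205+25+55+28+148+92+4+36 = 593 → 02 51.
Recomputed tag = 0251; claimed = 1151 → mismatch.

invalid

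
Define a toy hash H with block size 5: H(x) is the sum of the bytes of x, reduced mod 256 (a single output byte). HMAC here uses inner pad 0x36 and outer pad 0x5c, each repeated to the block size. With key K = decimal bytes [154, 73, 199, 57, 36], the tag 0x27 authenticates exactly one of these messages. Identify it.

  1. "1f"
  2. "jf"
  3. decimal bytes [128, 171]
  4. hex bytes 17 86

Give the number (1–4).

1

Key decimal bytes [154, 73, 199, 57, 36] = 9a 49 c7 39 24 is exactly B = 5 bytes: K' = 9a 49 c7 39 24.
K' ⊕ ipad = ac 7f f1 0f 12; K' ⊕ opad = c6 15 9b 65 78.
m1: inner = H(ac 7f f1 0f 12 31 66) = d4; tag = H(c6 15 9b 65 78 d4) = 27 ← matches
m2: inner = H(ac 7f f1 0f 12 6a 66) = 0d; tag = H(c6 15 9b 65 78 0d) = 60
m3: inner = H(ac 7f f1 0f 12 80 ab) = 68; tag = H(c6 15 9b 65 78 68) = bb
m4: inner = H(ac 7f f1 0f 12 17 86) = da; tag = H(c6 15 9b 65 78 da) = 2d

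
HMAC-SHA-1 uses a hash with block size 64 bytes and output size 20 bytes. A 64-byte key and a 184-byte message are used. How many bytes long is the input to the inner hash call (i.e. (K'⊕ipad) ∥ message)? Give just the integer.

Key is 64 ≤ 64 bytes, zero-padded: |K'| = 64.
Inner input = (K'⊕ipad) ∥ m → 64 + 184 = 248 bytes.

248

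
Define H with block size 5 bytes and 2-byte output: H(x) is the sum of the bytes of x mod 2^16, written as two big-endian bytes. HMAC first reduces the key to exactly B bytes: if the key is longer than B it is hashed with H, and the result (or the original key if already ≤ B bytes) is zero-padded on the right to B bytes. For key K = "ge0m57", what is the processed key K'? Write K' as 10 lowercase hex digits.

|K| = 6 > B = 5, so first hash the key.
H(K): sum = 103+101+48+109+53+55 = 469 → 01 d5.
Zero-pad H(K) = 01 d5 to 5 bytes: K' = 01 d5 00 00 00.

01d5000000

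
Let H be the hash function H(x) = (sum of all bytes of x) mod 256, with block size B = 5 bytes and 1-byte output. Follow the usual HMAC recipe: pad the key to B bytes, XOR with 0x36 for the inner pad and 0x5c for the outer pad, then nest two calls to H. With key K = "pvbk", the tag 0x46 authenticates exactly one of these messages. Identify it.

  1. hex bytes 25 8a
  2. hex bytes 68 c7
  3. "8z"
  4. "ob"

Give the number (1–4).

3

Key "pvbk" = 70 76 62 6b is 4 bytes ≤ B = 5; zero-pad to 5 bytes: K' = 70 76 62 6b 00.
K' ⊕ ipad = 46 40 54 5d 36; K' ⊕ opad = 2c 2a 3e 37 5c.
m1: inner = H(46 40 54 5d 36 25 8a) = 1c; tag = H(2c 2a 3e 37 5c 1c) = 43
m2: inner = H(46 40 54 5d 36 68 c7) = 9c; tag = H(2c 2a 3e 37 5c 9c) = c3
m3: inner = H(46 40 54 5d 36 38 7a) = 1f; tag = H(2c 2a 3e 37 5c 1f) = 46 ← matches
m4: inner = H(46 40 54 5d 36 6f 62) = 3e; tag = H(2c 2a 3e 37 5c 3e) = 65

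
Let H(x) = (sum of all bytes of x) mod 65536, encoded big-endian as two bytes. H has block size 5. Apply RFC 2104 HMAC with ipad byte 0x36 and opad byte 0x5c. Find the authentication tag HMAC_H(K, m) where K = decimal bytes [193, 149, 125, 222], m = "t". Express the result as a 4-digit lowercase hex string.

02df

Key decimal bytes [193, 149, 125, 222] = c1 95 7d de is 4 bytes ≤ B = 5; zero-pad to 5 bytes: K' = c1 95 7d de 00.
K' ⊕ ipad = f7 a3 4b e8 36.  K' ⊕ opad = 9d c9 21 82 5c.
Inner input = (K'⊕ipad) ∥ m = f7 a3 4b e8 36 ∥ 74.
Inner hash: sum = 247+163+75+232+54+116 = 887 → 03 77.
Outer input = (K'⊕opad) ∥ inner = 9d c9 21 82 5c ∥ 03 77.
Outer hash (tag): sum = 157+201+33+130+92+3+119 = 735 → 02 df.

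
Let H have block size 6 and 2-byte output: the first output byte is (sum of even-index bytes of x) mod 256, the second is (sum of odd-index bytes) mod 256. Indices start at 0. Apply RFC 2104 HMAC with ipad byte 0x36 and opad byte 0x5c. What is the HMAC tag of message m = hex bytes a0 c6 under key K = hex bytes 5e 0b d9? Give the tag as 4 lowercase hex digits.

107e

Key hex bytes 5e 0b d9 is 3 bytes ≤ B = 6; zero-pad to 6 bytes: K' = 5e 0b d9 00 00 00.
K' ⊕ ipad = 68 3d ef 36 36 36.  K' ⊕ opad = 02 57 85 5c 5c 5c.
Inner input = (K'⊕ipad) ∥ m = 68 3d ef 36 36 36 ∥ a0 c6.
Inner hash: even-index sum = 557 mod 256 = 45; odd-index sum = 367 mod 256 = 111 → 2d 6f.
Outer input = (K'⊕opad) ∥ inner = 02 57 85 5c 5c 5c ∥ 2d 6f.
Outer hash (tag): even-index sum = 272 mod 256 = 16; odd-index sum = 382 mod 256 = 126 → 10 7e.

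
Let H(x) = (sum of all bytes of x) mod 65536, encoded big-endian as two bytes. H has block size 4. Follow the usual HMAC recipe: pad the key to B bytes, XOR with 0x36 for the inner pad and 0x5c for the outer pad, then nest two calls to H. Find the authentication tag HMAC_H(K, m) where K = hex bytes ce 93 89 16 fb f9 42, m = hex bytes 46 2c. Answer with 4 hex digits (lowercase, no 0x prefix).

018b

Key hex bytes ce 93 89 16 fb f9 42 is 7 bytes > B = 4, so hash it first: H(key) = 04 36, then zero-pad to 4 bytes: K' = 04 36 00 00.
K' ⊕ ipad = 32 00 36 36.  K' ⊕ opad = 58 6a 5c 5c.
Inner input = (K'⊕ipad) ∥ m = 32 00 36 36 ∥ 46 2c.
Inner hash: sum = 50+0+54+54+70+44 = 272 → 01 10.
Outer input = (K'⊕opad) ∥ inner = 58 6a 5c 5c ∥ 01 10.
Outer hash (tag): sum = 88+106+92+92+1+16 = 395 → 01 8b.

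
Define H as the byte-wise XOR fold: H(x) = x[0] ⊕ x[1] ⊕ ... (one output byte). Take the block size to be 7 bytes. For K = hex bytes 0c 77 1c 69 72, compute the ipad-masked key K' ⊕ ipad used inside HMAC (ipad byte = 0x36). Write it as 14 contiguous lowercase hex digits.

3a412a5f443636

Key hex bytes 0c 77 1c 69 72 is 5 bytes ≤ B = 7; zero-pad to 7 bytes: K' = 0c 77 1c 69 72 00 00.
XOR each byte with 0x36: 0c⊕36=3a, 77⊕36=41, 1c⊕36=2a, 69⊕36=5f, 72⊕36=44, 00⊕36=36, 00⊕36=36.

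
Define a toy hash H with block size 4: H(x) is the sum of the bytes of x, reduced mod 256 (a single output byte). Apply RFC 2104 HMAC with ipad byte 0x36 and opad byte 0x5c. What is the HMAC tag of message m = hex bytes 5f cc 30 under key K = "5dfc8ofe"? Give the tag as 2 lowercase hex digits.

7b

Key "5dfc8ofe" = 35 64 66 63 38 6f 66 65 is 8 bytes > B = 4, so hash it first: H(key) = d4, then zero-pad to 4 bytes: K' = d4 00 00 00.
K' ⊕ ipad = e2 36 36 36.  K' ⊕ opad = 88 5c 5c 5c.
Inner input = (K'⊕ipad) ∥ m = e2 36 36 36 ∥ 5f cc 30.
Inner hash: sum = 226+54+54+54+95+204+48 = 735; mod 256 = 223 → df.
Outer input = (K'⊕opad) ∥ inner = 88 5c 5c 5c ∥ df.
Outer hash (tag): sum = 136+92+92+92+223 = 635; mod 256 = 123 → 7b.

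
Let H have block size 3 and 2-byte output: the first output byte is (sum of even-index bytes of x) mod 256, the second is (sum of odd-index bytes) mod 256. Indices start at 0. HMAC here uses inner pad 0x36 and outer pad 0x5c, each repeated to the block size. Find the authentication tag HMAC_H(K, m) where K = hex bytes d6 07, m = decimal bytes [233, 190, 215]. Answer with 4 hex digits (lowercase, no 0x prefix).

d72f

Key hex bytes d6 07 is 2 bytes ≤ B = 3; zero-pad to 3 bytes: K' = d6 07 00.
K' ⊕ ipad = e0 31 36.  K' ⊕ opad = 8a 5b 5c.
Inner input = (K'⊕ipad) ∥ m = e0 31 36 ∥ e9 be d7.
Inner hash: even-index sum = 468 mod 256 = 212; odd-index sum = 497 mod 256 = 241 → d4 f1.
Outer input = (K'⊕opad) ∥ inner = 8a 5b 5c ∥ d4 f1.
Outer hash (tag): even-index sum = 471 mod 256 = 215; odd-index sum = 303 mod 256 = 47 → d7 2f.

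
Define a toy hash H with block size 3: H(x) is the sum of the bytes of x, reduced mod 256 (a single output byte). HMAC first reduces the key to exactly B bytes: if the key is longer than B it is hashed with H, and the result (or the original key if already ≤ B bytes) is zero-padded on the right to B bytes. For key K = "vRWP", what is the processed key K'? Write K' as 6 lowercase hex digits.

6f0000

|K| = 4 > B = 3, so first hash the key.
H(K): sum = 118+82+87+80 = 367; mod 256 = 111 → 6f.
Zero-pad H(K) = 6f to 3 bytes: K' = 6f 00 00.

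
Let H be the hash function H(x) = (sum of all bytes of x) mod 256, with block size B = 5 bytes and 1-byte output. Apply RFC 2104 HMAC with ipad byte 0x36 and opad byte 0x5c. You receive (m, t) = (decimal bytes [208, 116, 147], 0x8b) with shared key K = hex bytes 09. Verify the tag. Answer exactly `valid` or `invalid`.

Key hex bytes 09 is 1 byte ≤ B = 5; zero-pad to 5 bytes: K' = 09 00 00 00 00.
K' ⊕ ipad = 3f 36 36 36 36; K' ⊕ opad = 55 5c 5c 5c 5c.
Inner hash: sum = 63+54+54+54+54+208+116+147 = 750; mod 256 = 238 → ee.
Outer hash (recomputed tag): sum = 85+92+92+92+92+238 = 691; mod 256 = 179 → b3.
Recomputed tag = b3; claimed = 8b → mismatch.

invalid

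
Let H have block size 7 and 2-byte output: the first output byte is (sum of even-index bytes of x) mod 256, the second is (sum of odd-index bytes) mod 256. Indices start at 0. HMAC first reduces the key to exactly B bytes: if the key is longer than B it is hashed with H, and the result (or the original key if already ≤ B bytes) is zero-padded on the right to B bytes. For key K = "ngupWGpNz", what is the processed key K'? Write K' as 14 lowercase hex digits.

|K| = 9 > B = 7, so first hash the key.
H(K): even-index sum = 548 mod 256 = 36; odd-index sum = 364 mod 256 = 108 → 24 6c.
Zero-pad H(K) = 24 6c to 7 bytes: K' = 24 6c 00 00 00 00 00.

246c0000000000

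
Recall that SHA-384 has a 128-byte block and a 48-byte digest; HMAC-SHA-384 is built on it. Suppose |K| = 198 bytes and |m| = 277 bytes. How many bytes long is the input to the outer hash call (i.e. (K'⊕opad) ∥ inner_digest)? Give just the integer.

176

Key is 198 > 128 bytes, so it is hashed to 48 bytes then zero-padded to 128: |K'| = 128.
Outer input = (K'⊕opad) ∥ H(inner) → 128 + 48 = 176 bytes.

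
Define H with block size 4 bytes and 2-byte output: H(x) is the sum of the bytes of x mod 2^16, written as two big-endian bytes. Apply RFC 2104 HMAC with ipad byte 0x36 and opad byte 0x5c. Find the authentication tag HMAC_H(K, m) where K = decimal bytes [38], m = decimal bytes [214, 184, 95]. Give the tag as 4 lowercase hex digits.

022f

Key decimal bytes [38] = 26 is 1 byte ≤ B = 4; zero-pad to 4 bytes: K' = 26 00 00 00.
K' ⊕ ipad = 10 36 36 36.  K' ⊕ opad = 7a 5c 5c 5c.
Inner input = (K'⊕ipad) ∥ m = 10 36 36 36 ∥ d6 b8 5f.
Inner hash: sum = 16+54+54+54+214+184+95 = 671 → 02 9f.
Outer input = (K'⊕opad) ∥ inner = 7a 5c 5c 5c ∥ 02 9f.
Outer hash (tag): sum = 122+92+92+92+2+159 = 559 → 02 2f.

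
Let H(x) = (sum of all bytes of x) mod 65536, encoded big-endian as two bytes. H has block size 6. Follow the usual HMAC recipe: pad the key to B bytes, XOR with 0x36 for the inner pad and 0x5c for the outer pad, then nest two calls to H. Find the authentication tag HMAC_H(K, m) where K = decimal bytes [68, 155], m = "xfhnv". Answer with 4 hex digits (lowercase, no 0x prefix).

Key decimal bytes [68, 155] = 44 9b is 2 bytes ≤ B = 6; zero-pad to 6 bytes: K' = 44 9b 00 00 00 00.
K' ⊕ ipad = 72 ad 36 36 36 36.  K' ⊕ opad = 18 c7 5c 5c 5c 5c.
Inner input = (K'⊕ipad) ∥ m = 72 ad 36 36 36 36 ∥ 78 66 68 6e 76.
Inner hash: sum = 114+173+54+54+54+54+120+102+104+110+118 = 1057 → 04 21.
Outer input = (K'⊕opad) ∥ inner = 18 c7 5c 5c 5c 5c ∥ 04 21.
Outer hash (tag): sum = 24+199+92+92+92+92+4+33 = 628 → 02 74.

0274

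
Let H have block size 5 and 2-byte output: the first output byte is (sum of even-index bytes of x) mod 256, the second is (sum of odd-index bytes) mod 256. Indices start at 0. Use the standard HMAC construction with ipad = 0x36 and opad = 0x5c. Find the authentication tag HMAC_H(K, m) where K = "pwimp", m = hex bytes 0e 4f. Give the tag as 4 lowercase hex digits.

3796

Key "pwimp" = 70 77 69 6d 70 is exactly B = 5 bytes: K' = 70 77 69 6d 70.
K' ⊕ ipad = 46 41 5f 5b 46.  K' ⊕ opad = 2c 2b 35 31 2c.
Inner input = (K'⊕ipad) ∥ m = 46 41 5f 5b 46 ∥ 0e 4f.
Inner hash: even-index sum = 314 mod 256 = 58; odd-index sum = 170 mod 256 = 170 → 3a aa.
Outer input = (K'⊕opad) ∥ inner = 2c 2b 35 31 2c ∥ 3a aa.
Outer hash (tag): even-index sum = 311 mod 256 = 55; odd-index sum = 150 mod 256 = 150 → 37 96.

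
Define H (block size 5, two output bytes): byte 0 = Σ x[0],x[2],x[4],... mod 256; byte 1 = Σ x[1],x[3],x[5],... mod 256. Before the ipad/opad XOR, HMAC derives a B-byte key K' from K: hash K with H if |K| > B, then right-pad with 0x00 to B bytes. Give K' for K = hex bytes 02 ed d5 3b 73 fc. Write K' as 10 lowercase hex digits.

4a24000000

|K| = 6 > B = 5, so first hash the key.
H(K): even-index sum = 330 mod 256 = 74; odd-index sum = 548 mod 256 = 36 → 4a 24.
Zero-pad H(K) = 4a 24 to 5 bytes: K' = 4a 24 00 00 00.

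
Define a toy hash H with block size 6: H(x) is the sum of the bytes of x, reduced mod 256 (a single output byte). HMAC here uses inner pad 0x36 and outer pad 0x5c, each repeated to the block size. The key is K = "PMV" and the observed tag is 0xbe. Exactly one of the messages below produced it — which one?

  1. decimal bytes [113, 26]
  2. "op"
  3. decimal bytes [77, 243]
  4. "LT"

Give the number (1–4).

Key "PMV" = 50 4d 56 is 3 bytes ≤ B = 6; zero-pad to 6 bytes: K' = 50 4d 56 00 00 00.
K' ⊕ ipad = 66 7b 60 36 36 36; K' ⊕ opad = 0c 11 0a 5c 5c 5c.
m1: inner = H(66 7b 60 36 36 36 71 1a) = 6e; tag = H(0c 11 0a 5c 5c 5c 6e) = a9
m2: inner = H(66 7b 60 36 36 36 6f 70) = c2; tag = H(0c 11 0a 5c 5c 5c c2) = fd
m3: inner = H(66 7b 60 36 36 36 4d f3) = 23; tag = H(0c 11 0a 5c 5c 5c 23) = 5e
m4: inner = H(66 7b 60 36 36 36 4c 54) = 83; tag = H(0c 11 0a 5c 5c 5c 83) = be ← matches

4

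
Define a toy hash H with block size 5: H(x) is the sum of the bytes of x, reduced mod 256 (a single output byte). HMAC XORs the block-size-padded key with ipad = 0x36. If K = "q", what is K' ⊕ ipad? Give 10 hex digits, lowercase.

Key "q" = 71 is 1 byte ≤ B = 5; zero-pad to 5 bytes: K' = 71 00 00 00 00.
XOR each byte with 0x36: 71⊕36=47, 00⊕36=36, 00⊕36=36, 00⊕36=36, 00⊕36=36.

4736363636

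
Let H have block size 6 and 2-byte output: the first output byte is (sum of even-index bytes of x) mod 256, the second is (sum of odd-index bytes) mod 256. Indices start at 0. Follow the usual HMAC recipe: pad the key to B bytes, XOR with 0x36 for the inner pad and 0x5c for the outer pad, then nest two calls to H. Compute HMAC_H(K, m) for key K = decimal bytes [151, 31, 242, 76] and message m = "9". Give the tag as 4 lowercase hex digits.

a988

Key decimal bytes [151, 31, 242, 76] = 97 1f f2 4c is 4 bytes ≤ B = 6; zero-pad to 6 bytes: K' = 97 1f f2 4c 00 00.
K' ⊕ ipad = a1 29 c4 7a 36 36.  K' ⊕ opad = cb 43 ae 10 5c 5c.
Inner input = (K'⊕ipad) ∥ m = a1 29 c4 7a 36 36 ∥ 39.
Inner hash: even-index sum = 468 mod 256 = 212; odd-index sum = 217 mod 256 = 217 → d4 d9.
Outer input = (K'⊕opad) ∥ inner = cb 43 ae 10 5c 5c ∥ d4 d9.
Outer hash (tag): even-index sum = 681 mod 256 = 169; odd-index sum = 392 mod 256 = 136 → a9 88.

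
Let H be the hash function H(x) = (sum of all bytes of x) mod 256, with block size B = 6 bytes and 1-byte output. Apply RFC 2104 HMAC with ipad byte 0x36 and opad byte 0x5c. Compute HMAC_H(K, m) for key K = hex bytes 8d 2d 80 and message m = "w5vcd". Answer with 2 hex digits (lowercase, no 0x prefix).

Key hex bytes 8d 2d 80 is 3 bytes ≤ B = 6; zero-pad to 6 bytes: K' = 8d 2d 80 00 00 00.
K' ⊕ ipad = bb 1b b6 36 36 36.  K' ⊕ opad = d1 71 dc 5c 5c 5c.
Inner input = (K'⊕ipad) ∥ m = bb 1b b6 36 36 36 ∥ 77 35 76 63 64.
Inner hash: sum = 187+27+182+54+54+54+119+53+118+99+100 = 1047; mod 256 = 23 → 17.
Outer input = (K'⊕opad) ∥ inner = d1 71 dc 5c 5c 5c ∥ 17.
Outer hash (tag): sum = 209+113+220+92+92+92+23 = 841; mod 256 = 73 → 49.

49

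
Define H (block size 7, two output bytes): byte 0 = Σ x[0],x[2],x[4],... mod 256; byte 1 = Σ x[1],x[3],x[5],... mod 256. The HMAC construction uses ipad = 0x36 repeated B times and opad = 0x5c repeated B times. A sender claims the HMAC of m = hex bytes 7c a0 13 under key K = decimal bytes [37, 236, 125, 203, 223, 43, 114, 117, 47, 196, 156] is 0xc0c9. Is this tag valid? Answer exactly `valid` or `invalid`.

Key decimal bytes [37, 236, 125, 203, 223, 43, 114, 117, 47, 196, 156] = 25 ec 7d cb df 2b 72 75 2f c4 9c is 11 bytes > B = 7, so hash it first: H(key) = be 1b, then zero-pad to 7 bytes: K' = be 1b 00 00 00 00 00.
K' ⊕ ipad = 88 2d 36 36 36 36 36; K' ⊕ opad = e2 47 5c 5c 5c 5c 5c.
Inner hash: even-index sum = 458 mod 256 = 202; odd-index sum = 296 mod 256 = 40 → ca 28.
Outer hash (recomputed tag): even-index sum = 542 mod 256 = 30; odd-index sum = 457 mod 256 = 201 → 1e c9.
Recomputed tag = 1ec9; claimed = c0c9 → mismatch.

invalid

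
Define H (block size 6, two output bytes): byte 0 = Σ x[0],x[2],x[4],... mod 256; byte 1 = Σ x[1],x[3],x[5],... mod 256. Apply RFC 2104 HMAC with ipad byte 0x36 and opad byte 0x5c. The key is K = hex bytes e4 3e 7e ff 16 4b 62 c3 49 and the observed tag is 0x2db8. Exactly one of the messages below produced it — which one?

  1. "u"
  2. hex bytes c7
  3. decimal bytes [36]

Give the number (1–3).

1

Key hex bytes e4 3e 7e ff 16 4b 62 c3 49 is 9 bytes > B = 6, so hash it first: H(key) = 23 4b, then zero-pad to 6 bytes: K' = 23 4b 00 00 00 00.
K' ⊕ ipad = 15 7d 36 36 36 36; K' ⊕ opad = 7f 17 5c 5c 5c 5c.
m1: inner = H(15 7d 36 36 36 36 75) = f6 e9; tag = H(7f 17 5c 5c 5c 5c f6 e9) = 2db8 ← matches
m2: inner = H(15 7d 36 36 36 36 c7) = 48 e9; tag = H(7f 17 5c 5c 5c 5c 48 e9) = 7fb8
m3: inner = H(15 7d 36 36 36 36 24) = a5 e9; tag = H(7f 17 5c 5c 5c 5c a5 e9) = dcb8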